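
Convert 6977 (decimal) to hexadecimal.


Divide by 16 repeatedly:
6977 ÷ 16 = 436 remainder 1 (1)
436 ÷ 16 = 27 remainder 4 (4)
27 ÷ 16 = 1 remainder 11 (B)
1 ÷ 16 = 0 remainder 1 (1)
Reading remainders bottom-up:
= 0x1B41


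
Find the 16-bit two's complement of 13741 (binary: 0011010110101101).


Original: 0011010110101101
Step 1 - Invert all bits: 1100101001010010
Step 2 - Add 1: 1100101001010010 + 1
= 1100101001010011 (represents -13741)


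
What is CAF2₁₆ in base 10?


Positional values:
Position 0: 2 × 16^0 = 2 × 1 = 2
Position 1: F × 16^1 = 15 × 16 = 240
Position 2: A × 16^2 = 10 × 256 = 2560
Position 3: C × 16^3 = 12 × 4096 = 49152
Sum = 2 + 240 + 2560 + 49152
= 51954


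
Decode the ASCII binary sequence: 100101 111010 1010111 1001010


Codes (binary): 100101 111010 1010111 1001010
Per-code ASCII lookup:
  100101 = 37  (special character) → '%'
  111010 = 58  (special character) → ':'
  1010111 = 87  (range 65-90: uppercase, 87 - 65 = 22) → 'W'
  1001010 = 74  (range 65-90: uppercase, 74 - 65 = 9) → 'J'
= '%:WJ'


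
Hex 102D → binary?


Each hex digit → 4 binary bits:
  1 = 0001
  0 = 0000
  2 = 0010
  D = 1101
Concatenate: 0001 0000 0010 1101
= 0001000000101101


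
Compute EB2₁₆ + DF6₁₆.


Align and add column by column (LSB to MSB, each column mod 16 with carry):
  0EB2
+ 0DF6
  ----
  col 0: 2(2) + 6(6) + 0 (carry in) = 8 → 8(8), carry out 0
  col 1: B(11) + F(15) + 0 (carry in) = 26 → A(10), carry out 1
  col 2: E(14) + D(13) + 1 (carry in) = 28 → C(12), carry out 1
  col 3: 0(0) + 0(0) + 1 (carry in) = 1 → 1(1), carry out 0
Reading digits MSB→LSB: 1CA8
Strip leading zeros: 1CA8
= 0x1CA8


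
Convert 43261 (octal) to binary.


Each octal digit → 3 binary bits:
  4 = 100
  3 = 011
  2 = 010
  6 = 110
  1 = 001
Concatenate: 100 011 010 110 001
= 100011010110001


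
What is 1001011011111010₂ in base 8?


Group into 3-bit groups: 001001011011111010
  001 = 1
  001 = 1
  011 = 3
  011 = 3
  111 = 7
  010 = 2
= 0o113372


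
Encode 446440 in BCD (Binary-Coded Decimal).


Each digit → 4-bit binary:
  4 → 0100
  4 → 0100
  6 → 0110
  4 → 0100
  4 → 0100
  0 → 0000
= 0100 0100 0110 0100 0100 0000


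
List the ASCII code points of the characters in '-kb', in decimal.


String: '-kb'  (3 characters)
Per-character ASCII lookup:
  '-': special character: '-' = 45
  'k': lowercase starts at 97: 'k' = 97 + 10 = 107
  'b': lowercase starts at 97: 'b' = 97 + 1 = 98
= 45 107 98


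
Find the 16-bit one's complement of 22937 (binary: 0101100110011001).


Original: 0101100110011001
Invert all bits:
  bit 0: 0 → 1
  bit 1: 1 → 0
  bit 2: 0 → 1
  bit 3: 1 → 0
  bit 4: 1 → 0
  bit 5: 0 → 1
  bit 6: 0 → 1
  bit 7: 1 → 0
  bit 8: 1 → 0
  bit 9: 0 → 1
  bit 10: 0 → 1
  bit 11: 1 → 0
  bit 12: 1 → 0
  bit 13: 0 → 1
  bit 14: 0 → 1
  bit 15: 1 → 0
= 1010011001100110


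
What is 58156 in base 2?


Divide by 2 repeatedly:
58156 ÷ 2 = 29078 remainder 0
29078 ÷ 2 = 14539 remainder 0
14539 ÷ 2 = 7269 remainder 1
7269 ÷ 2 = 3634 remainder 1
3634 ÷ 2 = 1817 remainder 0
1817 ÷ 2 = 908 remainder 1
908 ÷ 2 = 454 remainder 0
454 ÷ 2 = 227 remainder 0
227 ÷ 2 = 113 remainder 1
113 ÷ 2 = 56 remainder 1
56 ÷ 2 = 28 remainder 0
28 ÷ 2 = 14 remainder 0
14 ÷ 2 = 7 remainder 0
7 ÷ 2 = 3 remainder 1
3 ÷ 2 = 1 remainder 1
1 ÷ 2 = 0 remainder 1
Reading remainders bottom-up:
= 1110001100101100


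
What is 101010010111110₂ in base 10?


Positional values:
Bit 1: 1 × 2^1 = 2
Bit 2: 1 × 2^2 = 4
Bit 3: 1 × 2^3 = 8
Bit 4: 1 × 2^4 = 16
Bit 5: 1 × 2^5 = 32
Bit 7: 1 × 2^7 = 128
Bit 10: 1 × 2^10 = 1024
Bit 12: 1 × 2^12 = 4096
Bit 14: 1 × 2^14 = 16384
Sum = 2 + 4 + 8 + 16 + 32 + 128 + 1024 + 4096 + 16384
= 21694


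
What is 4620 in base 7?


Divide by 7 repeatedly:
4620 ÷ 7 = 660 remainder 0
660 ÷ 7 = 94 remainder 2
94 ÷ 7 = 13 remainder 3
13 ÷ 7 = 1 remainder 6
1 ÷ 7 = 0 remainder 1
Reading remainders bottom-up:
= 16320


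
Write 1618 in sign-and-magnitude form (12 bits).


Sign bit: 0 (positive)
Magnitude: 1618 = 11001010010
= 011001010010


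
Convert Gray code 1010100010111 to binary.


Gray code: 1010100010111
MSB stays the same: 1
Each subsequent bit = prev_binary XOR current_gray:
  B[1] = 1 XOR 0 = 1
  B[2] = 1 XOR 1 = 0
  B[3] = 0 XOR 0 = 0
  B[4] = 0 XOR 1 = 1
  B[5] = 1 XOR 0 = 1
  B[6] = 1 XOR 0 = 1
  B[7] = 1 XOR 0 = 1
  B[8] = 1 XOR 1 = 0
  B[9] = 0 XOR 0 = 0
  B[10] = 0 XOR 1 = 1
  B[11] = 1 XOR 1 = 0
  B[12] = 0 XOR 1 = 1
= 1100111100101 (6629 decimal)


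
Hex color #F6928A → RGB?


Hex: #F6928A
R = F6₁₆ = 246
G = 92₁₆ = 146
B = 8A₁₆ = 138
= RGB(246, 146, 138)


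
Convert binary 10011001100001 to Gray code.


Binary: 10011001100001
Gray code: G = B XOR (B >> 1)
B >> 1 = 01001100110000
10011001100001 XOR 01001100110000:
  1 XOR 0 = 1
  0 XOR 1 = 1
  0 XOR 0 = 0
  1 XOR 0 = 1
  1 XOR 1 = 0
  0 XOR 1 = 1
  0 XOR 0 = 0
  1 XOR 0 = 1
  1 XOR 1 = 0
  0 XOR 1 = 1
  0 XOR 0 = 0
  0 XOR 0 = 0
  0 XOR 0 = 0
  1 XOR 0 = 1
= 11010101010001


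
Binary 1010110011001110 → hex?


Group into 4-bit nibbles: 1010110011001110
  1010 = A
  1100 = C
  1100 = C
  1110 = E
= 0xACCE


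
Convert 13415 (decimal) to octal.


Divide by 8 repeatedly:
13415 ÷ 8 = 1676 remainder 7
1676 ÷ 8 = 209 remainder 4
209 ÷ 8 = 26 remainder 1
26 ÷ 8 = 3 remainder 2
3 ÷ 8 = 0 remainder 3
Reading remainders bottom-up:
= 0o32147


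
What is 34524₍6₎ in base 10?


Positional values (base 6):
  4 × 6^0 = 4 × 1 = 4
  2 × 6^1 = 2 × 6 = 12
  5 × 6^2 = 5 × 36 = 180
  4 × 6^3 = 4 × 216 = 864
  3 × 6^4 = 3 × 1296 = 3888
Sum = 4 + 12 + 180 + 864 + 3888
= 4948


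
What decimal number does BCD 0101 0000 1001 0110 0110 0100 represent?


Each 4-bit group → digit:
  0101 → 5
  0000 → 0
  1001 → 9
  0110 → 6
  0110 → 6
  0100 → 4
= 509664


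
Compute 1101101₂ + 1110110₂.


Align and add column by column (LSB to MSB, carry propagating):
  01101101
+ 01110110
  --------
  col 0: 1 + 0 + 0 (carry in) = 1 → bit 1, carry out 0
  col 1: 0 + 1 + 0 (carry in) = 1 → bit 1, carry out 0
  col 2: 1 + 1 + 0 (carry in) = 2 → bit 0, carry out 1
  col 3: 1 + 0 + 1 (carry in) = 2 → bit 0, carry out 1
  col 4: 0 + 1 + 1 (carry in) = 2 → bit 0, carry out 1
  col 5: 1 + 1 + 1 (carry in) = 3 → bit 1, carry out 1
  col 6: 1 + 1 + 1 (carry in) = 3 → bit 1, carry out 1
  col 7: 0 + 0 + 1 (carry in) = 1 → bit 1, carry out 0
Reading bits MSB→LSB: 11100011
Strip leading zeros: 11100011
= 11100011


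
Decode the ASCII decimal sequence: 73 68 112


Codes (decimal): 73 68 112
Per-code ASCII lookup:
  73  (range 65-90: uppercase, 73 - 65 = 8) → 'I'
  68  (range 65-90: uppercase, 68 - 65 = 3) → 'D'
  112  (range 97-122: lowercase, 112 - 97 = 15) → 'p'
= 'IDp'


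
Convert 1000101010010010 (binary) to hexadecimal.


Group into 4-bit nibbles: 1000101010010010
  1000 = 8
  1010 = A
  1001 = 9
  0010 = 2
= 0x8A92


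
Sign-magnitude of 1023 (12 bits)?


Sign bit: 0 (positive)
Magnitude: 1023 = 01111111111
= 001111111111


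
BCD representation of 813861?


Each digit → 4-bit binary:
  8 → 1000
  1 → 0001
  3 → 0011
  8 → 1000
  6 → 0110
  1 → 0001
= 1000 0001 0011 1000 0110 0001


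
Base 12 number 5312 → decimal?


Positional values (base 12):
  2 × 12^0 = 2 × 1 = 2
  1 × 12^1 = 1 × 12 = 12
  3 × 12^2 = 3 × 144 = 432
  5 × 12^3 = 5 × 1728 = 8640
Sum = 2 + 12 + 432 + 8640
= 9086


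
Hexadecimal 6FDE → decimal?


Positional values:
Position 0: E × 16^0 = 14 × 1 = 14
Position 1: D × 16^1 = 13 × 16 = 208
Position 2: F × 16^2 = 15 × 256 = 3840
Position 3: 6 × 16^3 = 6 × 4096 = 24576
Sum = 14 + 208 + 3840 + 24576
= 28638


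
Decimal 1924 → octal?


Divide by 8 repeatedly:
1924 ÷ 8 = 240 remainder 4
240 ÷ 8 = 30 remainder 0
30 ÷ 8 = 3 remainder 6
3 ÷ 8 = 0 remainder 3
Reading remainders bottom-up:
= 0o3604


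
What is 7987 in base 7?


Divide by 7 repeatedly:
7987 ÷ 7 = 1141 remainder 0
1141 ÷ 7 = 163 remainder 0
163 ÷ 7 = 23 remainder 2
23 ÷ 7 = 3 remainder 2
3 ÷ 7 = 0 remainder 3
Reading remainders bottom-up:
= 32200


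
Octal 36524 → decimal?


Positional values:
Position 0: 4 × 8^0 = 4
Position 1: 2 × 8^1 = 16
Position 2: 5 × 8^2 = 320
Position 3: 6 × 8^3 = 3072
Position 4: 3 × 8^4 = 12288
Sum = 4 + 16 + 320 + 3072 + 12288
= 15700


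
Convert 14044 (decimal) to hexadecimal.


Divide by 16 repeatedly:
14044 ÷ 16 = 877 remainder 12 (C)
877 ÷ 16 = 54 remainder 13 (D)
54 ÷ 16 = 3 remainder 6 (6)
3 ÷ 16 = 0 remainder 3 (3)
Reading remainders bottom-up:
= 0x36DC


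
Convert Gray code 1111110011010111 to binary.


Gray code: 1111110011010111
MSB stays the same: 1
Each subsequent bit = prev_binary XOR current_gray:
  B[1] = 1 XOR 1 = 0
  B[2] = 0 XOR 1 = 1
  B[3] = 1 XOR 1 = 0
  B[4] = 0 XOR 1 = 1
  B[5] = 1 XOR 1 = 0
  B[6] = 0 XOR 0 = 0
  B[7] = 0 XOR 0 = 0
  B[8] = 0 XOR 1 = 1
  B[9] = 1 XOR 1 = 0
  B[10] = 0 XOR 0 = 0
  B[11] = 0 XOR 1 = 1
  B[12] = 1 XOR 0 = 1
  B[13] = 1 XOR 1 = 0
  B[14] = 0 XOR 1 = 1
  B[15] = 1 XOR 1 = 0
= 1010100010011010 (43162 decimal)


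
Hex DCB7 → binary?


Each hex digit → 4 binary bits:
  D = 1101
  C = 1100
  B = 1011
  7 = 0111
Concatenate: 1101 1100 1011 0111
= 1101110010110111


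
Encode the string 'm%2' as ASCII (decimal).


String: 'm%2'  (3 characters)
Per-character ASCII lookup:
  'm': lowercase starts at 97: 'm' = 97 + 12 = 109
  '%': special character: '%' = 37
  '2': digits start at 48: '2' = 48 + 2 = 50
= 109 37 50


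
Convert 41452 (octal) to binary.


Each octal digit → 3 binary bits:
  4 = 100
  1 = 001
  4 = 100
  5 = 101
  2 = 010
Concatenate: 100 001 100 101 010
= 100001100101010


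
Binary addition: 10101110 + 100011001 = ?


Align and add column by column (LSB to MSB, carry propagating):
  0010101110
+ 0100011001
  ----------
  col 0: 0 + 1 + 0 (carry in) = 1 → bit 1, carry out 0
  col 1: 1 + 0 + 0 (carry in) = 1 → bit 1, carry out 0
  col 2: 1 + 0 + 0 (carry in) = 1 → bit 1, carry out 0
  col 3: 1 + 1 + 0 (carry in) = 2 → bit 0, carry out 1
  col 4: 0 + 1 + 1 (carry in) = 2 → bit 0, carry out 1
  col 5: 1 + 0 + 1 (carry in) = 2 → bit 0, carry out 1
  col 6: 0 + 0 + 1 (carry in) = 1 → bit 1, carry out 0
  col 7: 1 + 0 + 0 (carry in) = 1 → bit 1, carry out 0
  col 8: 0 + 1 + 0 (carry in) = 1 → bit 1, carry out 0
  col 9: 0 + 0 + 0 (carry in) = 0 → bit 0, carry out 0
Reading bits MSB→LSB: 0111000111
Strip leading zeros: 111000111
= 111000111


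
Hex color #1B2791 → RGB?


Hex: #1B2791
R = 1B₁₆ = 27
G = 27₁₆ = 39
B = 91₁₆ = 145
= RGB(27, 39, 145)


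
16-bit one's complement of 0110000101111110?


Original: 0110000101111110
Invert all bits:
  bit 0: 0 → 1
  bit 1: 1 → 0
  bit 2: 1 → 0
  bit 3: 0 → 1
  bit 4: 0 → 1
  bit 5: 0 → 1
  bit 6: 0 → 1
  bit 7: 1 → 0
  bit 8: 0 → 1
  bit 9: 1 → 0
  bit 10: 1 → 0
  bit 11: 1 → 0
  bit 12: 1 → 0
  bit 13: 1 → 0
  bit 14: 1 → 0
  bit 15: 0 → 1
= 1001111010000001


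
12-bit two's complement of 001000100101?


Original: 001000100101
Step 1 - Invert all bits: 110111011010
Step 2 - Add 1: 110111011010 + 1
= 110111011011 (represents -549)


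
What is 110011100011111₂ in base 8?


Group into 3-bit groups: 110011100011111
  110 = 6
  011 = 3
  100 = 4
  011 = 3
  111 = 7
= 0o63437


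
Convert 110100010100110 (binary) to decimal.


Positional values:
Bit 1: 1 × 2^1 = 2
Bit 2: 1 × 2^2 = 4
Bit 5: 1 × 2^5 = 32
Bit 7: 1 × 2^7 = 128
Bit 11: 1 × 2^11 = 2048
Bit 13: 1 × 2^13 = 8192
Bit 14: 1 × 2^14 = 16384
Sum = 2 + 4 + 32 + 128 + 2048 + 8192 + 16384
= 26790


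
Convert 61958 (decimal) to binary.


Divide by 2 repeatedly:
61958 ÷ 2 = 30979 remainder 0
30979 ÷ 2 = 15489 remainder 1
15489 ÷ 2 = 7744 remainder 1
7744 ÷ 2 = 3872 remainder 0
3872 ÷ 2 = 1936 remainder 0
1936 ÷ 2 = 968 remainder 0
968 ÷ 2 = 484 remainder 0
484 ÷ 2 = 242 remainder 0
242 ÷ 2 = 121 remainder 0
121 ÷ 2 = 60 remainder 1
60 ÷ 2 = 30 remainder 0
30 ÷ 2 = 15 remainder 0
15 ÷ 2 = 7 remainder 1
7 ÷ 2 = 3 remainder 1
3 ÷ 2 = 1 remainder 1
1 ÷ 2 = 0 remainder 1
Reading remainders bottom-up:
= 1111001000000110


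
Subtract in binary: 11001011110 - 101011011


Align and subtract column by column (LSB to MSB, borrowing when needed):
  11001011110
- 00101011011
  -----------
  col 0: (0 - 0 borrow-in) - 1 → borrow from next column: (0+2) - 1 = 1, borrow out 1
  col 1: (1 - 1 borrow-in) - 1 → borrow from next column: (0+2) - 1 = 1, borrow out 1
  col 2: (1 - 1 borrow-in) - 0 → 0 - 0 = 0, borrow out 0
  col 3: (1 - 0 borrow-in) - 1 → 1 - 1 = 0, borrow out 0
  col 4: (1 - 0 borrow-in) - 1 → 1 - 1 = 0, borrow out 0
  col 5: (0 - 0 borrow-in) - 0 → 0 - 0 = 0, borrow out 0
  col 6: (1 - 0 borrow-in) - 1 → 1 - 1 = 0, borrow out 0
  col 7: (0 - 0 borrow-in) - 0 → 0 - 0 = 0, borrow out 0
  col 8: (0 - 0 borrow-in) - 1 → borrow from next column: (0+2) - 1 = 1, borrow out 1
  col 9: (1 - 1 borrow-in) - 0 → 0 - 0 = 0, borrow out 0
  col 10: (1 - 0 borrow-in) - 0 → 1 - 0 = 1, borrow out 0
Reading bits MSB→LSB: 10100000011
Strip leading zeros: 10100000011
= 10100000011


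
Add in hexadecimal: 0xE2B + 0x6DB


Align and add column by column (LSB to MSB, each column mod 16 with carry):
  0E2B
+ 06DB
  ----
  col 0: B(11) + B(11) + 0 (carry in) = 22 → 6(6), carry out 1
  col 1: 2(2) + D(13) + 1 (carry in) = 16 → 0(0), carry out 1
  col 2: E(14) + 6(6) + 1 (carry in) = 21 → 5(5), carry out 1
  col 3: 0(0) + 0(0) + 1 (carry in) = 1 → 1(1), carry out 0
Reading digits MSB→LSB: 1506
Strip leading zeros: 1506
= 0x1506


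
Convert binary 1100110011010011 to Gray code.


Binary: 1100110011010011
Gray code: G = B XOR (B >> 1)
B >> 1 = 0110011001101001
1100110011010011 XOR 0110011001101001:
  1 XOR 0 = 1
  1 XOR 1 = 0
  0 XOR 1 = 1
  0 XOR 0 = 0
  1 XOR 0 = 1
  1 XOR 1 = 0
  0 XOR 1 = 1
  0 XOR 0 = 0
  1 XOR 0 = 1
  1 XOR 1 = 0
  0 XOR 1 = 1
  1 XOR 0 = 1
  0 XOR 1 = 1
  0 XOR 0 = 0
  1 XOR 0 = 1
  1 XOR 1 = 0
= 1010101010111010


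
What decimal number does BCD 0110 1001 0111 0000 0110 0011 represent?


Each 4-bit group → digit:
  0110 → 6
  1001 → 9
  0111 → 7
  0000 → 0
  0110 → 6
  0011 → 3
= 697063


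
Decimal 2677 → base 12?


Divide by 12 repeatedly:
2677 ÷ 12 = 223 remainder 1
223 ÷ 12 = 18 remainder 7
18 ÷ 12 = 1 remainder 6
1 ÷ 12 = 0 remainder 1
Reading remainders bottom-up:
= 1671


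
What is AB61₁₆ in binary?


Each hex digit → 4 binary bits:
  A = 1010
  B = 1011
  6 = 0110
  1 = 0001
Concatenate: 1010 1011 0110 0001
= 1010101101100001


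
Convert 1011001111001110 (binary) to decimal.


Positional values:
Bit 1: 1 × 2^1 = 2
Bit 2: 1 × 2^2 = 4
Bit 3: 1 × 2^3 = 8
Bit 6: 1 × 2^6 = 64
Bit 7: 1 × 2^7 = 128
Bit 8: 1 × 2^8 = 256
Bit 9: 1 × 2^9 = 512
Bit 12: 1 × 2^12 = 4096
Bit 13: 1 × 2^13 = 8192
Bit 15: 1 × 2^15 = 32768
Sum = 2 + 4 + 8 + 64 + 128 + 256 + 512 + 4096 + 8192 + 32768
= 46030


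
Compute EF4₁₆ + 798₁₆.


Align and add column by column (LSB to MSB, each column mod 16 with carry):
  0EF4
+ 0798
  ----
  col 0: 4(4) + 8(8) + 0 (carry in) = 12 → C(12), carry out 0
  col 1: F(15) + 9(9) + 0 (carry in) = 24 → 8(8), carry out 1
  col 2: E(14) + 7(7) + 1 (carry in) = 22 → 6(6), carry out 1
  col 3: 0(0) + 0(0) + 1 (carry in) = 1 → 1(1), carry out 0
Reading digits MSB→LSB: 168C
Strip leading zeros: 168C
= 0x168C


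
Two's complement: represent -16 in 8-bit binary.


Original: 00010000
Step 1 - Invert all bits: 11101111
Step 2 - Add 1: 11101111 + 1
= 11110000 (represents -16)


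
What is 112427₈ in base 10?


Positional values:
Position 0: 7 × 8^0 = 7
Position 1: 2 × 8^1 = 16
Position 2: 4 × 8^2 = 256
Position 3: 2 × 8^3 = 1024
Position 4: 1 × 8^4 = 4096
Position 5: 1 × 8^5 = 32768
Sum = 7 + 16 + 256 + 1024 + 4096 + 32768
= 38167


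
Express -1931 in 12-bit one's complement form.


Original: 011110001011
Invert all bits:
  bit 0: 0 → 1
  bit 1: 1 → 0
  bit 2: 1 → 0
  bit 3: 1 → 0
  bit 4: 1 → 0
  bit 5: 0 → 1
  bit 6: 0 → 1
  bit 7: 0 → 1
  bit 8: 1 → 0
  bit 9: 0 → 1
  bit 10: 1 → 0
  bit 11: 1 → 0
= 100001110100


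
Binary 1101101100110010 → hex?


Group into 4-bit nibbles: 1101101100110010
  1101 = D
  1011 = B
  0011 = 3
  0010 = 2
= 0xDB32


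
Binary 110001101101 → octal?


Group into 3-bit groups: 110001101101
  110 = 6
  001 = 1
  101 = 5
  101 = 5
= 0o6155


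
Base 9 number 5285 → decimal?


Positional values (base 9):
  5 × 9^0 = 5 × 1 = 5
  8 × 9^1 = 8 × 9 = 72
  2 × 9^2 = 2 × 81 = 162
  5 × 9^3 = 5 × 729 = 3645
Sum = 5 + 72 + 162 + 3645
= 3884


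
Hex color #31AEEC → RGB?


Hex: #31AEEC
R = 31₁₆ = 49
G = AE₁₆ = 174
B = EC₁₆ = 236
= RGB(49, 174, 236)


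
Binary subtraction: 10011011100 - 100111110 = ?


Align and subtract column by column (LSB to MSB, borrowing when needed):
  10011011100
- 00100111110
  -----------
  col 0: (0 - 0 borrow-in) - 0 → 0 - 0 = 0, borrow out 0
  col 1: (0 - 0 borrow-in) - 1 → borrow from next column: (0+2) - 1 = 1, borrow out 1
  col 2: (1 - 1 borrow-in) - 1 → borrow from next column: (0+2) - 1 = 1, borrow out 1
  col 3: (1 - 1 borrow-in) - 1 → borrow from next column: (0+2) - 1 = 1, borrow out 1
  col 4: (1 - 1 borrow-in) - 1 → borrow from next column: (0+2) - 1 = 1, borrow out 1
  col 5: (0 - 1 borrow-in) - 1 → borrow from next column: (-1+2) - 1 = 0, borrow out 1
  col 6: (1 - 1 borrow-in) - 0 → 0 - 0 = 0, borrow out 0
  col 7: (1 - 0 borrow-in) - 0 → 1 - 0 = 1, borrow out 0
  col 8: (0 - 0 borrow-in) - 1 → borrow from next column: (0+2) - 1 = 1, borrow out 1
  col 9: (0 - 1 borrow-in) - 0 → borrow from next column: (-1+2) - 0 = 1, borrow out 1
  col 10: (1 - 1 borrow-in) - 0 → 0 - 0 = 0, borrow out 0
Reading bits MSB→LSB: 01110011110
Strip leading zeros: 1110011110
= 1110011110


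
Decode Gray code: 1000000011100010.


Gray code: 1000000011100010
MSB stays the same: 1
Each subsequent bit = prev_binary XOR current_gray:
  B[1] = 1 XOR 0 = 1
  B[2] = 1 XOR 0 = 1
  B[3] = 1 XOR 0 = 1
  B[4] = 1 XOR 0 = 1
  B[5] = 1 XOR 0 = 1
  B[6] = 1 XOR 0 = 1
  B[7] = 1 XOR 0 = 1
  B[8] = 1 XOR 1 = 0
  B[9] = 0 XOR 1 = 1
  B[10] = 1 XOR 1 = 0
  B[11] = 0 XOR 0 = 0
  B[12] = 0 XOR 0 = 0
  B[13] = 0 XOR 0 = 0
  B[14] = 0 XOR 1 = 1
  B[15] = 1 XOR 0 = 1
= 1111111101000011 (65347 decimal)


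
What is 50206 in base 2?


Divide by 2 repeatedly:
50206 ÷ 2 = 25103 remainder 0
25103 ÷ 2 = 12551 remainder 1
12551 ÷ 2 = 6275 remainder 1
6275 ÷ 2 = 3137 remainder 1
3137 ÷ 2 = 1568 remainder 1
1568 ÷ 2 = 784 remainder 0
784 ÷ 2 = 392 remainder 0
392 ÷ 2 = 196 remainder 0
196 ÷ 2 = 98 remainder 0
98 ÷ 2 = 49 remainder 0
49 ÷ 2 = 24 remainder 1
24 ÷ 2 = 12 remainder 0
12 ÷ 2 = 6 remainder 0
6 ÷ 2 = 3 remainder 0
3 ÷ 2 = 1 remainder 1
1 ÷ 2 = 0 remainder 1
Reading remainders bottom-up:
= 1100010000011110


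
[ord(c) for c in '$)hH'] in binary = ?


String: '$)hH'  (4 characters)
Per-character ASCII lookup:
  '$': special character: '$' = 36 → 100100
  ')': special character: ')' = 41 → 101001
  'h': lowercase starts at 97: 'h' = 97 + 7 = 104 → 1101000
  'H': uppercase starts at 65: 'H' = 65 + 7 = 72 → 1001000
= 100100 101001 1101000 1001000


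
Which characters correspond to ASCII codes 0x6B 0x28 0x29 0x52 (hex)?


Codes (hex): 0x6B 0x28 0x29 0x52
Per-code ASCII lookup:
  0x6B = 107  (range 97-122: lowercase, 107 - 97 = 10) → 'k'
  0x28 = 40  (special character) → '('
  0x29 = 41  (special character) → ')'
  0x52 = 82  (range 65-90: uppercase, 82 - 65 = 17) → 'R'
= 'k()R'


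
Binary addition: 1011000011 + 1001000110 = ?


Align and add column by column (LSB to MSB, carry propagating):
  01011000011
+ 01001000110
  -----------
  col 0: 1 + 0 + 0 (carry in) = 1 → bit 1, carry out 0
  col 1: 1 + 1 + 0 (carry in) = 2 → bit 0, carry out 1
  col 2: 0 + 1 + 1 (carry in) = 2 → bit 0, carry out 1
  col 3: 0 + 0 + 1 (carry in) = 1 → bit 1, carry out 0
  col 4: 0 + 0 + 0 (carry in) = 0 → bit 0, carry out 0
  col 5: 0 + 0 + 0 (carry in) = 0 → bit 0, carry out 0
  col 6: 1 + 1 + 0 (carry in) = 2 → bit 0, carry out 1
  col 7: 1 + 0 + 1 (carry in) = 2 → bit 0, carry out 1
  col 8: 0 + 0 + 1 (carry in) = 1 → bit 1, carry out 0
  col 9: 1 + 1 + 0 (carry in) = 2 → bit 0, carry out 1
  col 10: 0 + 0 + 1 (carry in) = 1 → bit 1, carry out 0
Reading bits MSB→LSB: 10100001001
Strip leading zeros: 10100001001
= 10100001001


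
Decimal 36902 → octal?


Divide by 8 repeatedly:
36902 ÷ 8 = 4612 remainder 6
4612 ÷ 8 = 576 remainder 4
576 ÷ 8 = 72 remainder 0
72 ÷ 8 = 9 remainder 0
9 ÷ 8 = 1 remainder 1
1 ÷ 8 = 0 remainder 1
Reading remainders bottom-up:
= 0o110046


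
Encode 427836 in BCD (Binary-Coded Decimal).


Each digit → 4-bit binary:
  4 → 0100
  2 → 0010
  7 → 0111
  8 → 1000
  3 → 0011
  6 → 0110
= 0100 0010 0111 1000 0011 0110


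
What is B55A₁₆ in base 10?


Positional values:
Position 0: A × 16^0 = 10 × 1 = 10
Position 1: 5 × 16^1 = 5 × 16 = 80
Position 2: 5 × 16^2 = 5 × 256 = 1280
Position 3: B × 16^3 = 11 × 4096 = 45056
Sum = 10 + 80 + 1280 + 45056
= 46426


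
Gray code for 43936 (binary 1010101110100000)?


Binary: 1010101110100000
Gray code: G = B XOR (B >> 1)
B >> 1 = 0101010111010000
1010101110100000 XOR 0101010111010000:
  1 XOR 0 = 1
  0 XOR 1 = 1
  1 XOR 0 = 1
  0 XOR 1 = 1
  1 XOR 0 = 1
  0 XOR 1 = 1
  1 XOR 0 = 1
  1 XOR 1 = 0
  1 XOR 1 = 0
  0 XOR 1 = 1
  1 XOR 0 = 1
  0 XOR 1 = 1
  0 XOR 0 = 0
  0 XOR 0 = 0
  0 XOR 0 = 0
  0 XOR 0 = 0
= 1111111001110000


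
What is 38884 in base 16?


Divide by 16 repeatedly:
38884 ÷ 16 = 2430 remainder 4 (4)
2430 ÷ 16 = 151 remainder 14 (E)
151 ÷ 16 = 9 remainder 7 (7)
9 ÷ 16 = 0 remainder 9 (9)
Reading remainders bottom-up:
= 0x97E4


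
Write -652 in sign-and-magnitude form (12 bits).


Sign bit: 1 (negative)
Magnitude: 652 = 01010001100
= 101010001100


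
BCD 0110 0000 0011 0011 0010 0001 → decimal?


Each 4-bit group → digit:
  0110 → 6
  0000 → 0
  0011 → 3
  0011 → 3
  0010 → 2
  0001 → 1
= 603321


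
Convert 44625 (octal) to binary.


Each octal digit → 3 binary bits:
  4 = 100
  4 = 100
  6 = 110
  2 = 010
  5 = 101
Concatenate: 100 100 110 010 101
= 100100110010101


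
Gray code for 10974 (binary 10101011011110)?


Binary: 10101011011110
Gray code: G = B XOR (B >> 1)
B >> 1 = 01010101101111
10101011011110 XOR 01010101101111:
  1 XOR 0 = 1
  0 XOR 1 = 1
  1 XOR 0 = 1
  0 XOR 1 = 1
  1 XOR 0 = 1
  0 XOR 1 = 1
  1 XOR 0 = 1
  1 XOR 1 = 0
  0 XOR 1 = 1
  1 XOR 0 = 1
  1 XOR 1 = 0
  1 XOR 1 = 0
  1 XOR 1 = 0
  0 XOR 1 = 1
= 11111110110001


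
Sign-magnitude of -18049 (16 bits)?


Sign bit: 1 (negative)
Magnitude: 18049 = 100011010000001
= 1100011010000001


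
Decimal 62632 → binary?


Divide by 2 repeatedly:
62632 ÷ 2 = 31316 remainder 0
31316 ÷ 2 = 15658 remainder 0
15658 ÷ 2 = 7829 remainder 0
7829 ÷ 2 = 3914 remainder 1
3914 ÷ 2 = 1957 remainder 0
1957 ÷ 2 = 978 remainder 1
978 ÷ 2 = 489 remainder 0
489 ÷ 2 = 244 remainder 1
244 ÷ 2 = 122 remainder 0
122 ÷ 2 = 61 remainder 0
61 ÷ 2 = 30 remainder 1
30 ÷ 2 = 15 remainder 0
15 ÷ 2 = 7 remainder 1
7 ÷ 2 = 3 remainder 1
3 ÷ 2 = 1 remainder 1
1 ÷ 2 = 0 remainder 1
Reading remainders bottom-up:
= 1111010010101000


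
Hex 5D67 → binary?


Each hex digit → 4 binary bits:
  5 = 0101
  D = 1101
  6 = 0110
  7 = 0111
Concatenate: 0101 1101 0110 0111
= 0101110101100111


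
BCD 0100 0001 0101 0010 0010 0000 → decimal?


Each 4-bit group → digit:
  0100 → 4
  0001 → 1
  0101 → 5
  0010 → 2
  0010 → 2
  0000 → 0
= 415220


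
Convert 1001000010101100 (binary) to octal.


Group into 3-bit groups: 001001000010101100
  001 = 1
  001 = 1
  000 = 0
  010 = 2
  101 = 5
  100 = 4
= 0o110254


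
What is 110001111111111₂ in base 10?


Positional values:
Bit 0: 1 × 2^0 = 1
Bit 1: 1 × 2^1 = 2
Bit 2: 1 × 2^2 = 4
Bit 3: 1 × 2^3 = 8
Bit 4: 1 × 2^4 = 16
Bit 5: 1 × 2^5 = 32
Bit 6: 1 × 2^6 = 64
Bit 7: 1 × 2^7 = 128
Bit 8: 1 × 2^8 = 256
Bit 9: 1 × 2^9 = 512
Bit 13: 1 × 2^13 = 8192
Bit 14: 1 × 2^14 = 16384
Sum = 1 + 2 + 4 + 8 + 16 + 32 + 64 + 128 + 256 + 512 + 8192 + 16384
= 25599


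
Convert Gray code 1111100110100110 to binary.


Gray code: 1111100110100110
MSB stays the same: 1
Each subsequent bit = prev_binary XOR current_gray:
  B[1] = 1 XOR 1 = 0
  B[2] = 0 XOR 1 = 1
  B[3] = 1 XOR 1 = 0
  B[4] = 0 XOR 1 = 1
  B[5] = 1 XOR 0 = 1
  B[6] = 1 XOR 0 = 1
  B[7] = 1 XOR 1 = 0
  B[8] = 0 XOR 1 = 1
  B[9] = 1 XOR 0 = 1
  B[10] = 1 XOR 1 = 0
  B[11] = 0 XOR 0 = 0
  B[12] = 0 XOR 0 = 0
  B[13] = 0 XOR 1 = 1
  B[14] = 1 XOR 1 = 0
  B[15] = 0 XOR 0 = 0
= 1010111011000100 (44740 decimal)


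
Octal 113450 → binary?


Each octal digit → 3 binary bits:
  1 = 001
  1 = 001
  3 = 011
  4 = 100
  5 = 101
  0 = 000
Concatenate: 001 001 011 100 101 000
= 001001011100101000


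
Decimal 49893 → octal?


Divide by 8 repeatedly:
49893 ÷ 8 = 6236 remainder 5
6236 ÷ 8 = 779 remainder 4
779 ÷ 8 = 97 remainder 3
97 ÷ 8 = 12 remainder 1
12 ÷ 8 = 1 remainder 4
1 ÷ 8 = 0 remainder 1
Reading remainders bottom-up:
= 0o141345


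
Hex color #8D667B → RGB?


Hex: #8D667B
R = 8D₁₆ = 141
G = 66₁₆ = 102
B = 7B₁₆ = 123
= RGB(141, 102, 123)


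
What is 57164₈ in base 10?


Positional values:
Position 0: 4 × 8^0 = 4
Position 1: 6 × 8^1 = 48
Position 2: 1 × 8^2 = 64
Position 3: 7 × 8^3 = 3584
Position 4: 5 × 8^4 = 20480
Sum = 4 + 48 + 64 + 3584 + 20480
= 24180


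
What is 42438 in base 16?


Divide by 16 repeatedly:
42438 ÷ 16 = 2652 remainder 6 (6)
2652 ÷ 16 = 165 remainder 12 (C)
165 ÷ 16 = 10 remainder 5 (5)
10 ÷ 16 = 0 remainder 10 (A)
Reading remainders bottom-up:
= 0xA5C6


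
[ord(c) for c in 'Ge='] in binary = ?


String: 'Ge='  (3 characters)
Per-character ASCII lookup:
  'G': uppercase starts at 65: 'G' = 65 + 6 = 71 → 1000111
  'e': lowercase starts at 97: 'e' = 97 + 4 = 101 → 1100101
  '=': special character: '=' = 61 → 111101
= 1000111 1100101 111101


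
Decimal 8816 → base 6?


Divide by 6 repeatedly:
8816 ÷ 6 = 1469 remainder 2
1469 ÷ 6 = 244 remainder 5
244 ÷ 6 = 40 remainder 4
40 ÷ 6 = 6 remainder 4
6 ÷ 6 = 1 remainder 0
1 ÷ 6 = 0 remainder 1
Reading remainders bottom-up:
= 104452


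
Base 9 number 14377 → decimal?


Positional values (base 9):
  7 × 9^0 = 7 × 1 = 7
  7 × 9^1 = 7 × 9 = 63
  3 × 9^2 = 3 × 81 = 243
  4 × 9^3 = 4 × 729 = 2916
  1 × 9^4 = 1 × 6561 = 6561
Sum = 7 + 63 + 243 + 2916 + 6561
= 9790


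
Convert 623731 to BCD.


Each digit → 4-bit binary:
  6 → 0110
  2 → 0010
  3 → 0011
  7 → 0111
  3 → 0011
  1 → 0001
= 0110 0010 0011 0111 0011 0001


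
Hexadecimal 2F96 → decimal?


Positional values:
Position 0: 6 × 16^0 = 6 × 1 = 6
Position 1: 9 × 16^1 = 9 × 16 = 144
Position 2: F × 16^2 = 15 × 256 = 3840
Position 3: 2 × 16^3 = 2 × 4096 = 8192
Sum = 6 + 144 + 3840 + 8192
= 12182


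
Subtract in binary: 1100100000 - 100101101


Align and subtract column by column (LSB to MSB, borrowing when needed):
  1100100000
- 0100101101
  ----------
  col 0: (0 - 0 borrow-in) - 1 → borrow from next column: (0+2) - 1 = 1, borrow out 1
  col 1: (0 - 1 borrow-in) - 0 → borrow from next column: (-1+2) - 0 = 1, borrow out 1
  col 2: (0 - 1 borrow-in) - 1 → borrow from next column: (-1+2) - 1 = 0, borrow out 1
  col 3: (0 - 1 borrow-in) - 1 → borrow from next column: (-1+2) - 1 = 0, borrow out 1
  col 4: (0 - 1 borrow-in) - 0 → borrow from next column: (-1+2) - 0 = 1, borrow out 1
  col 5: (1 - 1 borrow-in) - 1 → borrow from next column: (0+2) - 1 = 1, borrow out 1
  col 6: (0 - 1 borrow-in) - 0 → borrow from next column: (-1+2) - 0 = 1, borrow out 1
  col 7: (0 - 1 borrow-in) - 0 → borrow from next column: (-1+2) - 0 = 1, borrow out 1
  col 8: (1 - 1 borrow-in) - 1 → borrow from next column: (0+2) - 1 = 1, borrow out 1
  col 9: (1 - 1 borrow-in) - 0 → 0 - 0 = 0, borrow out 0
Reading bits MSB→LSB: 0111110011
Strip leading zeros: 111110011
= 111110011


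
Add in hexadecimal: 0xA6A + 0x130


Align and add column by column (LSB to MSB, each column mod 16 with carry):
  0A6A
+ 0130
  ----
  col 0: A(10) + 0(0) + 0 (carry in) = 10 → A(10), carry out 0
  col 1: 6(6) + 3(3) + 0 (carry in) = 9 → 9(9), carry out 0
  col 2: A(10) + 1(1) + 0 (carry in) = 11 → B(11), carry out 0
  col 3: 0(0) + 0(0) + 0 (carry in) = 0 → 0(0), carry out 0
Reading digits MSB→LSB: 0B9A
Strip leading zeros: B9A
= 0xB9A


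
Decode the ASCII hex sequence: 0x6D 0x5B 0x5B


Codes (hex): 0x6D 0x5B 0x5B
Per-code ASCII lookup:
  0x6D = 109  (range 97-122: lowercase, 109 - 97 = 12) → 'm'
  0x5B = 91  (special character) → '['
  0x5B = 91  (special character) → '['
= 'm[['


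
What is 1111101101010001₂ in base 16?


Group into 4-bit nibbles: 1111101101010001
  1111 = F
  1011 = B
  0101 = 5
  0001 = 1
= 0xFB51


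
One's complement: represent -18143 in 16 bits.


Original: 0100011011011111
Invert all bits:
  bit 0: 0 → 1
  bit 1: 1 → 0
  bit 2: 0 → 1
  bit 3: 0 → 1
  bit 4: 0 → 1
  bit 5: 1 → 0
  bit 6: 1 → 0
  bit 7: 0 → 1
  bit 8: 1 → 0
  bit 9: 1 → 0
  bit 10: 0 → 1
  bit 11: 1 → 0
  bit 12: 1 → 0
  bit 13: 1 → 0
  bit 14: 1 → 0
  bit 15: 1 → 0
= 1011100100100000


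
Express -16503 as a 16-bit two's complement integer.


Original: 0100000001110111
Step 1 - Invert all bits: 1011111110001000
Step 2 - Add 1: 1011111110001000 + 1
= 1011111110001001 (represents -16503)


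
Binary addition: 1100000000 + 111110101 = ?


Align and add column by column (LSB to MSB, carry propagating):
  01100000000
+ 00111110101
  -----------
  col 0: 0 + 1 + 0 (carry in) = 1 → bit 1, carry out 0
  col 1: 0 + 0 + 0 (carry in) = 0 → bit 0, carry out 0
  col 2: 0 + 1 + 0 (carry in) = 1 → bit 1, carry out 0
  col 3: 0 + 0 + 0 (carry in) = 0 → bit 0, carry out 0
  col 4: 0 + 1 + 0 (carry in) = 1 → bit 1, carry out 0
  col 5: 0 + 1 + 0 (carry in) = 1 → bit 1, carry out 0
  col 6: 0 + 1 + 0 (carry in) = 1 → bit 1, carry out 0
  col 7: 0 + 1 + 0 (carry in) = 1 → bit 1, carry out 0
  col 8: 1 + 1 + 0 (carry in) = 2 → bit 0, carry out 1
  col 9: 1 + 0 + 1 (carry in) = 2 → bit 0, carry out 1
  col 10: 0 + 0 + 1 (carry in) = 1 → bit 1, carry out 0
Reading bits MSB→LSB: 10011110101
Strip leading zeros: 10011110101
= 10011110101


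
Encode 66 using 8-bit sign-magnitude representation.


Sign bit: 0 (positive)
Magnitude: 66 = 1000010
= 01000010


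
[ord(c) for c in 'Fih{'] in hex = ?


String: 'Fih{'  (4 characters)
Per-character ASCII lookup:
  'F': uppercase starts at 65: 'F' = 65 + 5 = 70 → 0x46
  'i': lowercase starts at 97: 'i' = 97 + 8 = 105 → 0x69
  'h': lowercase starts at 97: 'h' = 97 + 7 = 104 → 0x68
  '{': special character: '{' = 123 → 0x7B
= 0x46 0x69 0x68 0x7B


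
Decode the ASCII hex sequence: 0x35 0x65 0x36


Codes (hex): 0x35 0x65 0x36
Per-code ASCII lookup:
  0x35 = 53  (range 48-57: digits, 53 - 48 = 5) → '5'
  0x65 = 101  (range 97-122: lowercase, 101 - 97 = 4) → 'e'
  0x36 = 54  (range 48-57: digits, 54 - 48 = 6) → '6'
= '5e6'


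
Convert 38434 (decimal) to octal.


Divide by 8 repeatedly:
38434 ÷ 8 = 4804 remainder 2
4804 ÷ 8 = 600 remainder 4
600 ÷ 8 = 75 remainder 0
75 ÷ 8 = 9 remainder 3
9 ÷ 8 = 1 remainder 1
1 ÷ 8 = 0 remainder 1
Reading remainders bottom-up:
= 0o113042


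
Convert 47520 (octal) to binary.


Each octal digit → 3 binary bits:
  4 = 100
  7 = 111
  5 = 101
  2 = 010
  0 = 000
Concatenate: 100 111 101 010 000
= 100111101010000


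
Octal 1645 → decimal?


Positional values:
Position 0: 5 × 8^0 = 5
Position 1: 4 × 8^1 = 32
Position 2: 6 × 8^2 = 384
Position 3: 1 × 8^3 = 512
Sum = 5 + 32 + 384 + 512
= 933


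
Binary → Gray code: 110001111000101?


Binary: 110001111000101
Gray code: G = B XOR (B >> 1)
B >> 1 = 011000111100010
110001111000101 XOR 011000111100010:
  1 XOR 0 = 1
  1 XOR 1 = 0
  0 XOR 1 = 1
  0 XOR 0 = 0
  0 XOR 0 = 0
  1 XOR 0 = 1
  1 XOR 1 = 0
  1 XOR 1 = 0
  1 XOR 1 = 0
  0 XOR 1 = 1
  0 XOR 0 = 0
  0 XOR 0 = 0
  1 XOR 0 = 1
  0 XOR 1 = 1
  1 XOR 0 = 1
= 101001000100111


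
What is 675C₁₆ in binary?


Each hex digit → 4 binary bits:
  6 = 0110
  7 = 0111
  5 = 0101
  C = 1100
Concatenate: 0110 0111 0101 1100
= 0110011101011100


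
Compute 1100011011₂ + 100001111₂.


Align and add column by column (LSB to MSB, carry propagating):
  01100011011
+ 00100001111
  -----------
  col 0: 1 + 1 + 0 (carry in) = 2 → bit 0, carry out 1
  col 1: 1 + 1 + 1 (carry in) = 3 → bit 1, carry out 1
  col 2: 0 + 1 + 1 (carry in) = 2 → bit 0, carry out 1
  col 3: 1 + 1 + 1 (carry in) = 3 → bit 1, carry out 1
  col 4: 1 + 0 + 1 (carry in) = 2 → bit 0, carry out 1
  col 5: 0 + 0 + 1 (carry in) = 1 → bit 1, carry out 0
  col 6: 0 + 0 + 0 (carry in) = 0 → bit 0, carry out 0
  col 7: 0 + 0 + 0 (carry in) = 0 → bit 0, carry out 0
  col 8: 1 + 1 + 0 (carry in) = 2 → bit 0, carry out 1
  col 9: 1 + 0 + 1 (carry in) = 2 → bit 0, carry out 1
  col 10: 0 + 0 + 1 (carry in) = 1 → bit 1, carry out 0
Reading bits MSB→LSB: 10000101010
Strip leading zeros: 10000101010
= 10000101010


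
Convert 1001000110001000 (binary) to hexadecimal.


Group into 4-bit nibbles: 1001000110001000
  1001 = 9
  0001 = 1
  1000 = 8
  1000 = 8
= 0x9188


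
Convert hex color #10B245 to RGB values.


Hex: #10B245
R = 10₁₆ = 16
G = B2₁₆ = 178
B = 45₁₆ = 69
= RGB(16, 178, 69)


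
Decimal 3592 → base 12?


Divide by 12 repeatedly:
3592 ÷ 12 = 299 remainder 4
299 ÷ 12 = 24 remainder 11
24 ÷ 12 = 2 remainder 0
2 ÷ 12 = 0 remainder 2
Reading remainders bottom-up:
= 20B4


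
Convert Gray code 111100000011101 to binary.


Gray code: 111100000011101
MSB stays the same: 1
Each subsequent bit = prev_binary XOR current_gray:
  B[1] = 1 XOR 1 = 0
  B[2] = 0 XOR 1 = 1
  B[3] = 1 XOR 1 = 0
  B[4] = 0 XOR 0 = 0
  B[5] = 0 XOR 0 = 0
  B[6] = 0 XOR 0 = 0
  B[7] = 0 XOR 0 = 0
  B[8] = 0 XOR 0 = 0
  B[9] = 0 XOR 0 = 0
  B[10] = 0 XOR 1 = 1
  B[11] = 1 XOR 1 = 0
  B[12] = 0 XOR 1 = 1
  B[13] = 1 XOR 0 = 1
  B[14] = 1 XOR 1 = 0
= 101000000010110 (20502 decimal)


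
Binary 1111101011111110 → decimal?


Positional values:
Bit 1: 1 × 2^1 = 2
Bit 2: 1 × 2^2 = 4
Bit 3: 1 × 2^3 = 8
Bit 4: 1 × 2^4 = 16
Bit 5: 1 × 2^5 = 32
Bit 6: 1 × 2^6 = 64
Bit 7: 1 × 2^7 = 128
Bit 9: 1 × 2^9 = 512
Bit 11: 1 × 2^11 = 2048
Bit 12: 1 × 2^12 = 4096
Bit 13: 1 × 2^13 = 8192
Bit 14: 1 × 2^14 = 16384
Bit 15: 1 × 2^15 = 32768
Sum = 2 + 4 + 8 + 16 + 32 + 64 + 128 + 512 + 2048 + 4096 + 8192 + 16384 + 32768
= 64254


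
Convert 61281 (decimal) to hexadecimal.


Divide by 16 repeatedly:
61281 ÷ 16 = 3830 remainder 1 (1)
3830 ÷ 16 = 239 remainder 6 (6)
239 ÷ 16 = 14 remainder 15 (F)
14 ÷ 16 = 0 remainder 14 (E)
Reading remainders bottom-up:
= 0xEF61


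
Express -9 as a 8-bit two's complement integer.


Original: 00001001
Step 1 - Invert all bits: 11110110
Step 2 - Add 1: 11110110 + 1
= 11110111 (represents -9)


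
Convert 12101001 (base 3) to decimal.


Positional values (base 3):
  1 × 3^0 = 1 × 1 = 1
  0 × 3^1 = 0 × 3 = 0
  0 × 3^2 = 0 × 9 = 0
  1 × 3^3 = 1 × 27 = 27
  0 × 3^4 = 0 × 81 = 0
  1 × 3^5 = 1 × 243 = 243
  2 × 3^6 = 2 × 729 = 1458
  1 × 3^7 = 1 × 2187 = 2187
Sum = 1 + 0 + 0 + 27 + 0 + 243 + 1458 + 2187
= 3916


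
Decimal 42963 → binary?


Divide by 2 repeatedly:
42963 ÷ 2 = 21481 remainder 1
21481 ÷ 2 = 10740 remainder 1
10740 ÷ 2 = 5370 remainder 0
5370 ÷ 2 = 2685 remainder 0
2685 ÷ 2 = 1342 remainder 1
1342 ÷ 2 = 671 remainder 0
671 ÷ 2 = 335 remainder 1
335 ÷ 2 = 167 remainder 1
167 ÷ 2 = 83 remainder 1
83 ÷ 2 = 41 remainder 1
41 ÷ 2 = 20 remainder 1
20 ÷ 2 = 10 remainder 0
10 ÷ 2 = 5 remainder 0
5 ÷ 2 = 2 remainder 1
2 ÷ 2 = 1 remainder 0
1 ÷ 2 = 0 remainder 1
Reading remainders bottom-up:
= 1010011111010011


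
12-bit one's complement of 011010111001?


Original: 011010111001
Invert all bits:
  bit 0: 0 → 1
  bit 1: 1 → 0
  bit 2: 1 → 0
  bit 3: 0 → 1
  bit 4: 1 → 0
  bit 5: 0 → 1
  bit 6: 1 → 0
  bit 7: 1 → 0
  bit 8: 1 → 0
  bit 9: 0 → 1
  bit 10: 0 → 1
  bit 11: 1 → 0
= 100101000110


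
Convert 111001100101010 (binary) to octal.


Group into 3-bit groups: 111001100101010
  111 = 7
  001 = 1
  100 = 4
  101 = 5
  010 = 2
= 0o71452


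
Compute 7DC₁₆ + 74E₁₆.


Align and add column by column (LSB to MSB, each column mod 16 with carry):
  07DC
+ 074E
  ----
  col 0: C(12) + E(14) + 0 (carry in) = 26 → A(10), carry out 1
  col 1: D(13) + 4(4) + 1 (carry in) = 18 → 2(2), carry out 1
  col 2: 7(7) + 7(7) + 1 (carry in) = 15 → F(15), carry out 0
  col 3: 0(0) + 0(0) + 0 (carry in) = 0 → 0(0), carry out 0
Reading digits MSB→LSB: 0F2A
Strip leading zeros: F2A
= 0xF2A


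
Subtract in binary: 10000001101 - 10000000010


Align and subtract column by column (LSB to MSB, borrowing when needed):
  10000001101
- 10000000010
  -----------
  col 0: (1 - 0 borrow-in) - 0 → 1 - 0 = 1, borrow out 0
  col 1: (0 - 0 borrow-in) - 1 → borrow from next column: (0+2) - 1 = 1, borrow out 1
  col 2: (1 - 1 borrow-in) - 0 → 0 - 0 = 0, borrow out 0
  col 3: (1 - 0 borrow-in) - 0 → 1 - 0 = 1, borrow out 0
  col 4: (0 - 0 borrow-in) - 0 → 0 - 0 = 0, borrow out 0
  col 5: (0 - 0 borrow-in) - 0 → 0 - 0 = 0, borrow out 0
  col 6: (0 - 0 borrow-in) - 0 → 0 - 0 = 0, borrow out 0
  col 7: (0 - 0 borrow-in) - 0 → 0 - 0 = 0, borrow out 0
  col 8: (0 - 0 borrow-in) - 0 → 0 - 0 = 0, borrow out 0
  col 9: (0 - 0 borrow-in) - 0 → 0 - 0 = 0, borrow out 0
  col 10: (1 - 0 borrow-in) - 1 → 1 - 1 = 0, borrow out 0
Reading bits MSB→LSB: 00000001011
Strip leading zeros: 1011
= 1011


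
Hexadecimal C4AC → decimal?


Positional values:
Position 0: C × 16^0 = 12 × 1 = 12
Position 1: A × 16^1 = 10 × 16 = 160
Position 2: 4 × 16^2 = 4 × 256 = 1024
Position 3: C × 16^3 = 12 × 4096 = 49152
Sum = 12 + 160 + 1024 + 49152
= 50348


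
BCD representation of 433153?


Each digit → 4-bit binary:
  4 → 0100
  3 → 0011
  3 → 0011
  1 → 0001
  5 → 0101
  3 → 0011
= 0100 0011 0011 0001 0101 0011


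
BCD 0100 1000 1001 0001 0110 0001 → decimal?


Each 4-bit group → digit:
  0100 → 4
  1000 → 8
  1001 → 9
  0001 → 1
  0110 → 6
  0001 → 1
= 489161


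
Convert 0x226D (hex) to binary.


Each hex digit → 4 binary bits:
  2 = 0010
  2 = 0010
  6 = 0110
  D = 1101
Concatenate: 0010 0010 0110 1101
= 0010001001101101


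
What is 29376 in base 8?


Divide by 8 repeatedly:
29376 ÷ 8 = 3672 remainder 0
3672 ÷ 8 = 459 remainder 0
459 ÷ 8 = 57 remainder 3
57 ÷ 8 = 7 remainder 1
7 ÷ 8 = 0 remainder 7
Reading remainders bottom-up:
= 0o71300


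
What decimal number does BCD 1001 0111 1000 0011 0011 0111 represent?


Each 4-bit group → digit:
  1001 → 9
  0111 → 7
  1000 → 8
  0011 → 3
  0011 → 3
  0111 → 7
= 978337


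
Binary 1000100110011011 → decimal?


Positional values:
Bit 0: 1 × 2^0 = 1
Bit 1: 1 × 2^1 = 2
Bit 3: 1 × 2^3 = 8
Bit 4: 1 × 2^4 = 16
Bit 7: 1 × 2^7 = 128
Bit 8: 1 × 2^8 = 256
Bit 11: 1 × 2^11 = 2048
Bit 15: 1 × 2^15 = 32768
Sum = 1 + 2 + 8 + 16 + 128 + 256 + 2048 + 32768
= 35227


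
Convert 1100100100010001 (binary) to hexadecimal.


Group into 4-bit nibbles: 1100100100010001
  1100 = C
  1001 = 9
  0001 = 1
  0001 = 1
= 0xC911


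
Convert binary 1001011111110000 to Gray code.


Binary: 1001011111110000
Gray code: G = B XOR (B >> 1)
B >> 1 = 0100101111111000
1001011111110000 XOR 0100101111111000:
  1 XOR 0 = 1
  0 XOR 1 = 1
  0 XOR 0 = 0
  1 XOR 0 = 1
  0 XOR 1 = 1
  1 XOR 0 = 1
  1 XOR 1 = 0
  1 XOR 1 = 0
  1 XOR 1 = 0
  1 XOR 1 = 0
  1 XOR 1 = 0
  1 XOR 1 = 0
  0 XOR 1 = 1
  0 XOR 0 = 0
  0 XOR 0 = 0
  0 XOR 0 = 0
= 1101110000001000
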